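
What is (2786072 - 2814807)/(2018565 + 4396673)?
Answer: -28735/6415238 ≈ -0.0044792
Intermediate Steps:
(2786072 - 2814807)/(2018565 + 4396673) = -28735/6415238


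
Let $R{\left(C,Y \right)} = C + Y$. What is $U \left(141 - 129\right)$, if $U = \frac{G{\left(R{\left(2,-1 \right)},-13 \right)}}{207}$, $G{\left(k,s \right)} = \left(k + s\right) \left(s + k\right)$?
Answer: $\frac{192}{23} \approx 8.3478$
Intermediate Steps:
$G{\left(k,s \right)} = \left(k + s\right)^{2}$ ($G{\left(k,s \right)} = \left(k + s\right) \left(k + s\right) = \left(k + s\right)^{2}$)
$U = \frac{16}{23}$ ($U = \frac{\left(\left(2 - 1\right) - 13\right)^{2}}{207} = \left(1 - 13\right)^{2} \cdot \frac{1}{207} = \left(-12\right)^{2} \cdot \frac{1}{207} = 144 \cdot \frac{1}{207} = \frac{16}{23} \approx 0.69565$)
$U \left(141 - 129\right) = \frac{16 \left(141 - 129\right)}{23} = \frac{16}{23} \cdot 12 = \frac{192}{23}$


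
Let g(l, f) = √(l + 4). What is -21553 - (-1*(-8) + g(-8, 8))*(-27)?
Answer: -21337 + 54*I ≈ -21337.0 + 54.0*I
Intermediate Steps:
g(l, f) = √(4 + l)
-21553 - (-1*(-8) + g(-8, 8))*(-27) = -21553 - (-1*(-8) + √(4 - 8))*(-27) = -21553 - (8 + √(-4))*(-27) = -21553 - (8 + 2*I)*(-27) = -21553 - (-216 - 54*I) = -21553 + (216 + 54*I) = -21337 + 54*I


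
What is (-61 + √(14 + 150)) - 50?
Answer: -111 + 2*√41 ≈ -98.194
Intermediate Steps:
(-61 + √(14 + 150)) - 50 = (-61 + √164) - 50 = (-61 + 2*√41) - 50 = -111 + 2*√41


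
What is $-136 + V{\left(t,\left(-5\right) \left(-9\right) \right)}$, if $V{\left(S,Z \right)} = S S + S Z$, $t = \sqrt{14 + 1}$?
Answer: $-121 + 45 \sqrt{15} \approx 53.284$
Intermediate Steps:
$t = \sqrt{15} \approx 3.873$
$V{\left(S,Z \right)} = S^{2} + S Z$
$-136 + V{\left(t,\left(-5\right) \left(-9\right) \right)} = -136 + \sqrt{15} \left(\sqrt{15} - -45\right) = -136 + \sqrt{15} \left(\sqrt{15} + 45\right) = -136 + \sqrt{15} \left(45 + \sqrt{15}\right)$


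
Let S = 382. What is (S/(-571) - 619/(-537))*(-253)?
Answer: -37523695/306627 ≈ -122.38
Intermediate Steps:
(S/(-571) - 619/(-537))*(-253) = (382/(-571) - 619/(-537))*(-253) = (382*(-1/571) - 619*(-1/537))*(-253) = (-382/571 + 619/537)*(-253) = (148315/306627)*(-253) = -37523695/306627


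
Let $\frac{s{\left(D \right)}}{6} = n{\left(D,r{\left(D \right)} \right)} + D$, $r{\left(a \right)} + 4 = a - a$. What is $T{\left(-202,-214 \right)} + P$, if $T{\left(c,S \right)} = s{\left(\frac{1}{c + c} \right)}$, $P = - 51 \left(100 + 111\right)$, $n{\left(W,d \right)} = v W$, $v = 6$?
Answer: $- \frac{2173743}{202} \approx -10761.0$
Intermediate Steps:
$r{\left(a \right)} = -4$ ($r{\left(a \right)} = -4 + \left(a - a\right) = -4 + 0 = -4$)
$n{\left(W,d \right)} = 6 W$
$P = -10761$ ($P = \left(-51\right) 211 = -10761$)
$s{\left(D \right)} = 42 D$ ($s{\left(D \right)} = 6 \left(6 D + D\right) = 6 \cdot 7 D = 42 D$)
$T{\left(c,S \right)} = \frac{21}{c}$ ($T{\left(c,S \right)} = \frac{42}{c + c} = \frac{42}{2 c} = 42 \frac{1}{2 c} = \frac{21}{c}$)
$T{\left(-202,-214 \right)} + P = \frac{21}{-202} - 10761 = 21 \left(- \frac{1}{202}\right) - 10761 = - \frac{21}{202} - 10761 = - \frac{2173743}{202}$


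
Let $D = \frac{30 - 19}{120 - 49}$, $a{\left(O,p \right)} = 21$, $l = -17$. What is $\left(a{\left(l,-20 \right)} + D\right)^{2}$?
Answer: $\frac{2256004}{5041} \approx 447.53$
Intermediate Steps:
$D = \frac{11}{71} \approx 0.15493$
$\left(a{\left(l,-20 \right)} + D\right)^{2} = \left(21 + \frac{11}{71}\right)^{2} = \left(\frac{1502}{71}\right)^{2} = \frac{2256004}{5041}$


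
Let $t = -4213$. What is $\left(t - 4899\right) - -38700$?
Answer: $29588$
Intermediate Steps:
$\left(t - 4899\right) - -38700 = \left(-4213 - 4899\right) - -38700 = -9112 + 38700 = 29588$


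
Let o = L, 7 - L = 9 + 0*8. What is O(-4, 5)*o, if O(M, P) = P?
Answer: -10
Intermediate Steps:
L = -2 (L = 7 - (9 + 0*8) = 7 - (9 + 0) = 7 - 1*9 = 7 - 9 = -2)
o = -2
O(-4, 5)*o = 5*(-2) = -10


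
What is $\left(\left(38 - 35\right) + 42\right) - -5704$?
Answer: $5749$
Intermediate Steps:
$\left(\left(38 - 35\right) + 42\right) - -5704 = \left(3 + 42\right) + 5704 = 45 + 5704 = 5749$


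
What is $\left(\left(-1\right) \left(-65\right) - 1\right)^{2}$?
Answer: $4096$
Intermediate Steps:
$\left(\left(-1\right) \left(-65\right) - 1\right)^{2} = \left(65 - 1\right)^{2} = 64^{2} = 4096$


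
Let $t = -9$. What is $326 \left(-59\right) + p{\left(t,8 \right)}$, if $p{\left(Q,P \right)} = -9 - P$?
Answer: $-19251$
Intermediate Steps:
$326 \left(-59\right) + p{\left(t,8 \right)} = 326 \left(-59\right) - 17 = -19234 - 17 = -19251$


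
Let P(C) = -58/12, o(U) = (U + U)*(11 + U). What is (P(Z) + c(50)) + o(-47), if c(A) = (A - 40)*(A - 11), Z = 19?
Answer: 22615/6 ≈ 3769.2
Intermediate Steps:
o(U) = 2*U*(11 + U) (o(U) = (2*U)*(11 + U) = 2*U*(11 + U))
c(A) = (-40 + A)*(-11 + A)
P(C) = -29/6 (P(C) = -58*1/12 = -29/6)
(P(Z) + c(50)) + o(-47) = (-29/6 + (440 + 50² - 51*50)) + 2*(-47)*(11 - 47) = (-29/6 + (440 + 2500 - 2550)) + 2*(-47)*(-36) = (-29/6 + 390) + 3384 = 2311/6 + 3384 = 22615/6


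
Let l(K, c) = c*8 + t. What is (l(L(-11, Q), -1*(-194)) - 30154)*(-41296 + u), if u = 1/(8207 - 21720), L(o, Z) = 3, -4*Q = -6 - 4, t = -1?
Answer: 15961413579947/13513 ≈ 1.1812e+9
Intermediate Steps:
Q = 5/2 (Q = -(-6 - 4)/4 = -¼*(-10) = 5/2 ≈ 2.5000)
u = -1/13513 (u = 1/(-13513) = -1/13513 ≈ -7.4003e-5)
l(K, c) = -1 + 8*c (l(K, c) = c*8 - 1 = 8*c - 1 = -1 + 8*c)
(l(L(-11, Q), -1*(-194)) - 30154)*(-41296 + u) = ((-1 + 8*(-1*(-194))) - 30154)*(-41296 - 1/13513) = ((-1 + 8*194) - 30154)*(-558032849/13513) = ((-1 + 1552) - 30154)*(-558032849/13513) = (1551 - 30154)*(-558032849/13513) = -28603*(-558032849/13513) = 15961413579947/13513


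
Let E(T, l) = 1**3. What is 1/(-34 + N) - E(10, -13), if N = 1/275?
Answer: -9624/9349 ≈ -1.0294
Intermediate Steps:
N = 1/275 ≈ 0.0036364
E(T, l) = 1
1/(-34 + N) - E(10, -13) = 1/(-34 + 1/275) - 1*1 = 1/(-9349/275) - 1 = -275/9349 - 1 = -9624/9349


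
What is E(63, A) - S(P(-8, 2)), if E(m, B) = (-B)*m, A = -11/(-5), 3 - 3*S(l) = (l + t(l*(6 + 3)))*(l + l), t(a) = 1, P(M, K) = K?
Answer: -678/5 ≈ -135.60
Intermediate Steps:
S(l) = 1 - 2*l*(1 + l)/3 (S(l) = 1 - (l + 1)*(l + l)/3 = 1 - (1 + l)*2*l/3 = 1 - 2*l*(1 + l)/3)
A = 11/5 (A = -11*(-⅕) = 11/5 ≈ 2.2000)
E(m, B) = -B*m
E(63, A) - S(P(-8, 2)) = -1*11/5*63 - (1 - ⅔*2 - ⅔*2²) = -693/5 - (1 - 4/3 - ⅔*4) = -693/5 - (1 - 4/3 - 8/3) = -693/5 - 1*(-3) = -693/5 + 3 = -678/5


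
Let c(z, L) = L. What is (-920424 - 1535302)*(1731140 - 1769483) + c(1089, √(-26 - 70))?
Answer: 94159902018 + 4*I*√6 ≈ 9.416e+10 + 9.798*I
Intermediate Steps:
(-920424 - 1535302)*(1731140 - 1769483) + c(1089, √(-26 - 70)) = (-920424 - 1535302)*(1731140 - 1769483) + √(-26 - 70) = -2455726*(-38343) + √(-96) = 94159902018 + 4*I*√6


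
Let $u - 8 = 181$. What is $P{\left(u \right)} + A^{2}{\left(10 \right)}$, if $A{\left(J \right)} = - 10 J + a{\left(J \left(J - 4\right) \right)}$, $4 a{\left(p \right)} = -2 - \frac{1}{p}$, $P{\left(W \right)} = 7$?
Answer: $\frac{582225841}{57600} \approx 10108.0$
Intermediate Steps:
$u = 189$ ($u = 8 + 181 = 189$)
$a{\left(p \right)} = - \frac{1}{2} - \frac{1}{4 p}$ ($a{\left(p \right)} = \frac{-2 - \frac{1}{p}}{4} = - \frac{1}{2} - \frac{1}{4 p}$)
$A{\left(J \right)} = - 10 J + \frac{-1 - 2 J \left(-4 + J\right)}{4 J \left(-4 + J\right)}$ ($A{\left(J \right)} = - 10 J + \frac{-1 - 2 J \left(J - 4\right)}{4 J \left(J - 4\right)} = - 10 J + \frac{-1 - 2 J \left(-4 + J\right)}{4 J \left(-4 + J\right)}$)
$P{\left(u \right)} + A^{2}{\left(10 \right)} = 7 + \left(\frac{-1 - 40 \cdot 10^{3} + 8 \cdot 10 + 158 \cdot 10^{2}}{4 \cdot 10 \left(-4 + 10\right)}\right)^{2} = 7 + \left(\frac{1}{4} \cdot \frac{1}{10} \cdot \frac{1}{6} \left(-1 - 40000 + 80 + 158 \cdot 100\right)\right)^{2} = 7 + \left(\frac{1}{4} \cdot \frac{1}{10} \cdot \frac{1}{6} \left(-1 - 40000 + 80 + 15800\right)\right)^{2} = 7 + \left(\frac{1}{4} \cdot \frac{1}{10} \cdot \frac{1}{6} \left(-24121\right)\right)^{2} = 7 + \left(- \frac{24121}{240}\right)^{2} = 7 + \frac{581822641}{57600} = \frac{582225841}{57600}$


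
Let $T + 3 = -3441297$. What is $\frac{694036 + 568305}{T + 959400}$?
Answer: $- \frac{1262341}{2481900} \approx -0.50862$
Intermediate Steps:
$T = -3441300$ ($T = -3 - 3441297 = -3441300$)
$\frac{694036 + 568305}{T + 959400} = \frac{694036 + 568305}{-3441300 + 959400} = \frac{1262341}{-2481900} = 1262341 \left(- \frac{1}{2481900}\right) = - \frac{1262341}{2481900}$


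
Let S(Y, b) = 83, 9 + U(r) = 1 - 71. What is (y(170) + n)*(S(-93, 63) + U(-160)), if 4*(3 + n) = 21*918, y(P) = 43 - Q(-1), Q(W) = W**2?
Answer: 19434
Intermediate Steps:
U(r) = -79 (U(r) = -9 + (1 - 71) = -9 - 70 = -79)
y(P) = 42 (y(P) = 43 - 1*(-1)**2 = 43 - 1*1 = 43 - 1 = 42)
n = 9633/2 (n = -3 + (21*918)/4 = -3 + (1/4)*19278 = -3 + 9639/2 = 9633/2 ≈ 4816.5)
(y(170) + n)*(S(-93, 63) + U(-160)) = (42 + 9633/2)*(83 - 79) = (9717/2)*4 = 19434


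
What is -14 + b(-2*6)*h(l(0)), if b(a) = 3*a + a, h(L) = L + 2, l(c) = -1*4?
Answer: 82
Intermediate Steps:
l(c) = -4
h(L) = 2 + L
b(a) = 4*a
-14 + b(-2*6)*h(l(0)) = -14 + (4*(-2*6))*(2 - 4) = -14 + (4*(-12))*(-2) = -14 - 48*(-2) = -14 + 96 = 82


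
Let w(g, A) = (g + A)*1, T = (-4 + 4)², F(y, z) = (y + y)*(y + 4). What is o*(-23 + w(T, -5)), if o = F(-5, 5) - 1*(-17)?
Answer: -756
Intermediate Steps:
F(y, z) = 2*y*(4 + y) (F(y, z) = (2*y)*(4 + y) = 2*y*(4 + y))
T = 0 (T = 0² = 0)
w(g, A) = A + g (w(g, A) = (A + g)*1 = A + g)
o = 27 (o = 2*(-5)*(4 - 5) - 1*(-17) = 2*(-5)*(-1) + 17 = 10 + 17 = 27)
o*(-23 + w(T, -5)) = 27*(-23 + (-5 + 0)) = 27*(-23 - 5) = 27*(-28) = -756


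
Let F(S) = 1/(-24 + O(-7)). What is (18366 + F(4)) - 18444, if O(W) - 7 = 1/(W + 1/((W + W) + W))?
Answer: -198034/2537 ≈ -78.058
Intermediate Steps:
O(W) = 7 + 1/(W + 1/(3*W)) (O(W) = 7 + 1/(W + 1/((W + W) + W)) = 7 + 1/(W + 1/(2*W + W)) = 7 + 1/(W + 1/(3*W)))
F(S) = -148/2537 (F(S) = 1/(-24 + (7 + 3*(-7) + 21*(-7)²)/(1 + 3*(-7)²)) = 1/(-24 + (7 - 21 + 21*49)/(1 + 3*49)) = 1/(-24 + (7 - 21 + 1029)/(1 + 147)) = 1/(-24 + 1015/148) = 1/(-2537/148) = -148/2537)
(18366 + F(4)) - 18444 = (18366 - 148/2537) - 18444 = 46594394/2537 - 18444 = -198034/2537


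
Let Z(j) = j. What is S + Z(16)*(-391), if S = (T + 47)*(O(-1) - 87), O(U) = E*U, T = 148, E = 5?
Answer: -24196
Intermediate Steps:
O(U) = 5*U
S = -17940 (S = (148 + 47)*(5*(-1) - 87) = 195*(-5 - 87) = 195*(-92) = -17940)
S + Z(16)*(-391) = -17940 + 16*(-391) = -17940 - 6256 = -24196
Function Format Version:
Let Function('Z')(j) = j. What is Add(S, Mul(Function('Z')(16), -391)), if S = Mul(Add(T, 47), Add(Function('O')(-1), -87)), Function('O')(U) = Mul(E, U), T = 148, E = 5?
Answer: -24196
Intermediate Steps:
Function('O')(U) = Mul(5, U)
S = -17940 (S = Mul(Add(148, 47), Add(Mul(5, -1), -87)) = Mul(195, Add(-5, -87)) = Mul(195, -92) = -17940)
Add(S, Mul(Function('Z')(16), -391)) = Add(-17940, Mul(16, -391)) = Add(-17940, -6256) = -24196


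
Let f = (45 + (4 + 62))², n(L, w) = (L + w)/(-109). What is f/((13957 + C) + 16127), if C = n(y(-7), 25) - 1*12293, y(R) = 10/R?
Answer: 9400923/13574368 ≈ 0.69255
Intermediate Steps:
n(L, w) = -L/109 - w/109 (n(L, w) = (L + w)*(-1/109) = -L/109 - w/109)
C = -9379724/763 (C = (-10/(109*(-7)) - 1/109*25) - 1*12293 = (-10*(-1)/(109*7) - 25/109) - 12293 = (-1/109*(-10/7) - 25/109) - 12293 = (10/763 - 25/109) - 12293 = -165/763 - 12293 = -9379724/763 ≈ -12293.)
f = 12321 (f = (45 + 66)² = 111² = 12321)
f/((13957 + C) + 16127) = 12321/((13957 - 9379724/763) + 16127) = 12321/(1269467/763 + 16127) = 12321/(13574368/763) = 12321*(763/13574368) = 9400923/13574368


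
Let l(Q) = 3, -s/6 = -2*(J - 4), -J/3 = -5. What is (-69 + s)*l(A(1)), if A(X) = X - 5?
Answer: 189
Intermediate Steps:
J = 15 (J = -3*(-5) = 15)
s = 132 (s = -(-12)*(15 - 4) = -(-12)*11 = -6*(-22) = 132)
A(X) = -5 + X
(-69 + s)*l(A(1)) = (-69 + 132)*3 = 63*3 = 189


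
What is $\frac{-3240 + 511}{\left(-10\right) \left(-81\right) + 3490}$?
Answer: $- \frac{2729}{4300} \approx -0.63465$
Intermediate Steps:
$\frac{-3240 + 511}{\left(-10\right) \left(-81\right) + 3490} = - \frac{2729}{810 + 3490} = - \frac{2729}{4300}$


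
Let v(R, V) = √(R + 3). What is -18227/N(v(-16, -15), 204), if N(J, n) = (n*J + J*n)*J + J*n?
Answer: 18227*√13/(2652*(-I + 2*√13)) ≈ 3.3716 + 0.46756*I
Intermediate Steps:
v(R, V) = √(3 + R)
N(J, n) = J*n + 2*n*J² (N(J, n) = (J*n + J*n)*J + J*n = (2*J*n)*J + J*n = 2*n*J² + J*n = J*n + 2*n*J²)
-18227/N(v(-16, -15), 204) = -18227*1/(204*(1 + 2*√(3 - 16))*√(3 - 16)) = -18227*(-I*√13/(2652*(1 + 2*√(-13)))) = -18227*(-I*√13/(2652*(1 + 2*(I*√13)))) = -18227*(-I*√13/(2652*(1 + 2*I*√13))) = -(-18227)*I*√13/(2652*(1 + 2*I*√13)) = 18227*I*√13/(2652*(1 + 2*I*√13))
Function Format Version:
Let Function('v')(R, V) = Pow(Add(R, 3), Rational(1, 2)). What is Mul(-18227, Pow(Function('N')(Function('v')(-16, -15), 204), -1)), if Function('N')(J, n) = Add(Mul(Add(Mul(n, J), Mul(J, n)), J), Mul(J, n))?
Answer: Mul(Rational(18227, 2652), Pow(13, Rational(1, 2)), Pow(Add(Mul(-1, I), Mul(2, Pow(13, Rational(1, 2)))), -1)) ≈ Add(3.3716, Mul(0.46756, I))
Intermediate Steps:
Function('v')(R, V) = Pow(Add(3, R), Rational(1, 2))
Function('N')(J, n) = Add(Mul(J, n), Mul(2, n, Pow(J, 2))) (Function('N')(J, n) = Add(Mul(Add(Mul(J, n), Mul(J, n)), J), Mul(J, n)) = Add(Mul(Mul(2, J, n), J), Mul(J, n)) = Add(Mul(2, n, Pow(J, 2)), Mul(J, n)) = Add(Mul(J, n), Mul(2, n, Pow(J, 2))))
Mul(-18227, Pow(Function('N')(Function('v')(-16, -15), 204), -1)) = Mul(-18227, Pow(Mul(Pow(Add(3, -16), Rational(1, 2)), 204, Add(1, Mul(2, Pow(Add(3, -16), Rational(1, 2))))), -1)) = Mul(-18227, Pow(Mul(Pow(-13, Rational(1, 2)), 204, Add(1, Mul(2, Pow(-13, Rational(1, 2))))), -1)) = Mul(-18227, Pow(Mul(Mul(I, Pow(13, Rational(1, 2))), 204, Add(1, Mul(2, Mul(I, Pow(13, Rational(1, 2)))))), -1)) = Mul(-18227, Pow(Mul(Mul(I, Pow(13, Rational(1, 2))), 204, Add(1, Mul(2, I, Pow(13, Rational(1, 2))))), -1)) = Mul(-18227, Pow(Mul(204, I, Pow(13, Rational(1, 2)), Add(1, Mul(2, I, Pow(13, Rational(1, 2))))), -1)) = Mul(-18227, Mul(Rational(-1, 2652), I, Pow(13, Rational(1, 2)), Pow(Add(1, Mul(2, I, Pow(13, Rational(1, 2)))), -1))) = Mul(Rational(18227, 2652), I, Pow(13, Rational(1, 2)), Pow(Add(1, Mul(2, I, Pow(13, Rational(1, 2)))), -1))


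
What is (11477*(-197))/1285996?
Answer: -2260969/1285996 ≈ -1.7581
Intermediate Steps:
(11477*(-197))/1285996 = -2260969*1/1285996 = -2260969/1285996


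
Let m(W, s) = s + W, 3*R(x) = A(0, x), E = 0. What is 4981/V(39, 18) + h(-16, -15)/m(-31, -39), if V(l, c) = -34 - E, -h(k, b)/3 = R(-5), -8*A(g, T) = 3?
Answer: -82043/560 ≈ -146.51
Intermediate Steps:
A(g, T) = -3/8 (A(g, T) = -⅛*3 = -3/8)
R(x) = -⅛ (R(x) = (⅓)*(-3/8) = -⅛)
h(k, b) = 3/8 (h(k, b) = -3*(-⅛) = 3/8)
V(l, c) = -34 (V(l, c) = -34 - 1*0 = -34 + 0 = -34)
m(W, s) = W + s
4981/V(39, 18) + h(-16, -15)/m(-31, -39) = 4981/(-34) + 3/(8*(-31 - 39)) = 4981*(-1/34) + (3/8)/(-70) = -293/2 + (3/8)*(-1/70) = -293/2 - 3/560 = -82043/560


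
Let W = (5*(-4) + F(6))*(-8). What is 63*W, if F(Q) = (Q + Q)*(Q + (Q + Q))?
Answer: -98784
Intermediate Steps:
F(Q) = 6*Q² (F(Q) = (2*Q)*(Q + 2*Q) = (2*Q)*(3*Q) = 6*Q²)
W = -1568 (W = (5*(-4) + 6*6²)*(-8) = (-20 + 6*36)*(-8) = (-20 + 216)*(-8) = 196*(-8) = -1568)
63*W = 63*(-1568) = -98784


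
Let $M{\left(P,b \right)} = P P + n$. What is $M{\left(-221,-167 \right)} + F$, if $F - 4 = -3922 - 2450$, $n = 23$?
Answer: $42496$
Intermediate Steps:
$M{\left(P,b \right)} = 23 + P^{2}$ ($M{\left(P,b \right)} = P P + 23 = P^{2} + 23 = 23 + P^{2}$)
$F = -6368$ ($F = 4 - 6372 = -6368$)
$M{\left(-221,-167 \right)} + F = \left(23 + \left(-221\right)^{2}\right) - 6368 = \left(23 + 48841\right) - 6368 = 48864 - 6368 = 42496$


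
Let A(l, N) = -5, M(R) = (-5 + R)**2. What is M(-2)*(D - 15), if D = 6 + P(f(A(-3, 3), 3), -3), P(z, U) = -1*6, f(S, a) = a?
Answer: -735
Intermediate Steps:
P(z, U) = -6
D = 0 (D = 6 - 6 = 0)
M(-2)*(D - 15) = (-5 - 2)**2*(0 - 15) = (-7)**2*(-15) = 49*(-15) = -735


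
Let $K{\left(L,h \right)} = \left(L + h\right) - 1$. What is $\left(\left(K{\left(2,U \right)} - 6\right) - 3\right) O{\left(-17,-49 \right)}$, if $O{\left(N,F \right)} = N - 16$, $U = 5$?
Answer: $99$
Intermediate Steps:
$O{\left(N,F \right)} = -16 + N$ ($O{\left(N,F \right)} = N - 16 = -16 + N$)
$K{\left(L,h \right)} = -1 + L + h$
$\left(\left(K{\left(2,U \right)} - 6\right) - 3\right) O{\left(-17,-49 \right)} = \left(\left(\left(-1 + 2 + 5\right) - 6\right) - 3\right) \left(-16 - 17\right) = \left(\left(6 - 6\right) - 3\right) \left(-33\right) = \left(0 - 3\right) \left(-33\right) = \left(-3\right) \left(-33\right) = 99$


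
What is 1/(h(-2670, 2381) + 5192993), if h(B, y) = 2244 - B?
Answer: 1/5197907 ≈ 1.9239e-7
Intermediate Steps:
1/(h(-2670, 2381) + 5192993) = 1/((2244 - 1*(-2670)) + 5192993) = 1/((2244 + 2670) + 5192993) = 1/(4914 + 5192993) = 1/5197907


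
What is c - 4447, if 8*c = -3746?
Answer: -19661/4 ≈ -4915.3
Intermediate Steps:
c = -1873/4 (c = (⅛)*(-3746) = -1873/4 ≈ -468.25)
c - 4447 = -1873/4 - 4447 = -19661/4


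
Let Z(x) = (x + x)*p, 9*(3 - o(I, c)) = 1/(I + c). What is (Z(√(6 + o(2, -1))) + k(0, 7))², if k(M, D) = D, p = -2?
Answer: 1721/9 - 224*√5/3 ≈ 24.262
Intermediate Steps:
o(I, c) = 3 - 1/(9*(I + c))
Z(x) = -4*x (Z(x) = (x + x)*(-2) = (2*x)*(-2) = -4*x)
(Z(√(6 + o(2, -1))) + k(0, 7))² = (-4*√(6 + (-⅑ + 3*2 + 3*(-1))/(2 - 1)) + 7)² = (-4*√(6 + (-⅑ + 6 - 3)/1) + 7)² = (-4*√(6 + 1*(26/9)) + 7)² = (-4*√(6 + 26/9) + 7)² = (-16*√5/3 + 7)² = (7 - 16*√5/3)²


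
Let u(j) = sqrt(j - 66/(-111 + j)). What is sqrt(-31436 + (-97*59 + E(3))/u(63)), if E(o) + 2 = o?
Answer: 2*sqrt(-2084403275 - 1473415*sqrt(1030))/515 ≈ 179.3*I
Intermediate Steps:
E(o) = -2 + o
sqrt(-31436 + (-97*59 + E(3))/u(63)) = sqrt(-31436 + (-97*59 + (-2 + 3))/(sqrt((-66 + 63*(-111 + 63))/(-111 + 63)))) = sqrt(-31436 + (-5723 + 1)/(sqrt((-66 + 63*(-48))/(-48)))) = sqrt(-31436 - 5722*2*sqrt(1030)/515) = sqrt(-31436 - 11444*sqrt(1030)/515)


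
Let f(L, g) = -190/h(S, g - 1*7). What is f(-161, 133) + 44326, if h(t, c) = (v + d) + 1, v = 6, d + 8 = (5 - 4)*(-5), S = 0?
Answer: 133073/3 ≈ 44358.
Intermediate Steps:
d = -13 (d = -8 + (5 - 4)*(-5) = -8 + 1*(-5) = -8 - 5 = -13)
h(t, c) = -6 (h(t, c) = (6 - 13) + 1 = -7 + 1 = -6)
f(L, g) = 95/3 (f(L, g) = -190/(-6) = -190*(-1/6) = 95/3)
f(-161, 133) + 44326 = 95/3 + 44326 = 133073/3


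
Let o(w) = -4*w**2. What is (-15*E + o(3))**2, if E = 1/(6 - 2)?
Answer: 25281/16 ≈ 1580.1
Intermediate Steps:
E = 1/4 ≈ 0.25000
(-15*E + o(3))**2 = (-15*1/4 - 4*3**2)**2 = (-15/4 - 4*9)**2 = (-15/4 - 36)**2 = (-159/4)**2 = 25281/16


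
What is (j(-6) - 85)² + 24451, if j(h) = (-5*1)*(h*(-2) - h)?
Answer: 55076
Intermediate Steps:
j(h) = 15*h (j(h) = -5*(-2*h - h) = -(-15)*h = 15*h)
(j(-6) - 85)² + 24451 = (15*(-6) - 85)² + 24451 = (-90 - 85)² + 24451 = (-175)² + 24451 = 30625 + 24451 = 55076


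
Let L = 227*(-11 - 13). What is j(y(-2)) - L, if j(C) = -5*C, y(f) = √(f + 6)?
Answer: 5438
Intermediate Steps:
L = -5448 (L = 227*(-24) = -5448)
y(f) = √(6 + f)
j(y(-2)) - L = -5*√(6 - 2) - 1*(-5448) = -5*√4 + 5448 = -5*2 + 5448 = -10 + 5448 = 5438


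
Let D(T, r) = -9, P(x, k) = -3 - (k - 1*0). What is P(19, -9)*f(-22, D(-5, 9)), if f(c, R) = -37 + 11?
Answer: -156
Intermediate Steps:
P(x, k) = -3 - k (P(x, k) = -3 - (k + 0) = -3 - k)
f(c, R) = -26
P(19, -9)*f(-22, D(-5, 9)) = (-3 - 1*(-9))*(-26) = (-3 + 9)*(-26) = 6*(-26) = -156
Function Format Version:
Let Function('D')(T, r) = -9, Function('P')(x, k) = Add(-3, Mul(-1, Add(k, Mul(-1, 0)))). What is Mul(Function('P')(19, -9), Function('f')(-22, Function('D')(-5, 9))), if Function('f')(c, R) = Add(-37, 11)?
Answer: -156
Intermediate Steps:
Function('P')(x, k) = Add(-3, Mul(-1, k)) (Function('P')(x, k) = Add(-3, Mul(-1, Add(k, 0))) = Add(-3, Mul(-1, k)))
Function('f')(c, R) = -26
Mul(Function('P')(19, -9), Function('f')(-22, Function('D')(-5, 9))) = Mul(Add(-3, Mul(-1, -9)), -26) = Mul(Add(-3, 9), -26) = Mul(6, -26) = -156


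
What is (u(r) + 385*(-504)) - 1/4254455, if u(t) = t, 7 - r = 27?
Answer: -825619537301/4254455 ≈ -1.9406e+5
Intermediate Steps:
r = -20 (r = 7 - 1*27 = 7 - 27 = -20)
(u(r) + 385*(-504)) - 1/4254455 = (-20 + 385*(-504)) - 1/4254455 = (-20 - 194040) - 1*1/4254455 = -194060 - 1/4254455 = -825619537301/4254455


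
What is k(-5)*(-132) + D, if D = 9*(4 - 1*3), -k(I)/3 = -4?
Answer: -1575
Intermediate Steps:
k(I) = 12 (k(I) = -3*(-4) = 12)
D = 9 (D = 9*(4 - 3) = 9*1 = 9)
k(-5)*(-132) + D = 12*(-132) + 9 = -1584 + 9 = -1575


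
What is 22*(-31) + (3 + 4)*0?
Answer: -682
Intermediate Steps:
22*(-31) + (3 + 4)*0 = -682 + 7*0 = -682 + 0 = -682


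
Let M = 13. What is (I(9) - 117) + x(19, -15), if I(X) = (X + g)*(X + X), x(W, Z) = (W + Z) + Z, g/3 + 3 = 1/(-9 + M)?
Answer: -229/2 ≈ -114.50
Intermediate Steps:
g = -33/4 (g = -9 + 3/(-9 + 13) = -9 + 3/4 = -33/4 ≈ -8.2500)
x(W, Z) = W + 2*Z
I(X) = 2*X*(-33/4 + X) (I(X) = (X - 33/4)*(X + X) = (-33/4 + X)*(2*X) = 2*X*(-33/4 + X))
(I(9) - 117) + x(19, -15) = ((1/2)*9*(-33 + 4*9) - 117) + (19 + 2*(-15)) = ((1/2)*9*(-33 + 36) - 117) + (19 - 30) = ((1/2)*9*3 - 117) - 11 = (27/2 - 117) - 11 = -207/2 - 11 = -229/2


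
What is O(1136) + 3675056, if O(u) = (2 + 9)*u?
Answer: 3687552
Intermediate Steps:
O(u) = 11*u
O(1136) + 3675056 = 11*1136 + 3675056 = 12496 + 3675056 = 3687552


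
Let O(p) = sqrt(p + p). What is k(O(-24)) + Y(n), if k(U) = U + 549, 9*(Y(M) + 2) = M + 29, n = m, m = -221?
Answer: 1577/3 + 4*I*sqrt(3) ≈ 525.67 + 6.9282*I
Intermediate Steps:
O(p) = sqrt(2)*sqrt(p) (O(p) = sqrt(2*p) = sqrt(2)*sqrt(p))
n = -221
Y(M) = 11/9 + M/9 (Y(M) = -2 + (M + 29)/9 = -2 + (29 + M)/9 = -2 + (29/9 + M/9) = 11/9 + M/9)
k(U) = 549 + U
k(O(-24)) + Y(n) = (549 + sqrt(2)*sqrt(-24)) + (11/9 + (1/9)*(-221)) = (549 + sqrt(2)*(2*I*sqrt(6))) + (11/9 - 221/9) = (549 + 4*I*sqrt(3)) - 70/3 = 1577/3 + 4*I*sqrt(3)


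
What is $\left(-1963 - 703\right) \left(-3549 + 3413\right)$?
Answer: $362576$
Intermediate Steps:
$\left(-1963 - 703\right) \left(-3549 + 3413\right) = \left(-2666\right) \left(-136\right) = 362576$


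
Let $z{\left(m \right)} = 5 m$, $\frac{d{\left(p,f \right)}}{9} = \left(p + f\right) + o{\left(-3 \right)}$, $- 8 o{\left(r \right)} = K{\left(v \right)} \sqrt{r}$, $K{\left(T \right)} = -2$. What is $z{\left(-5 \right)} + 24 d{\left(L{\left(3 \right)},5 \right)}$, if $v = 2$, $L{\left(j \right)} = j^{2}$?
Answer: $2999 + 54 i \sqrt{3} \approx 2999.0 + 93.531 i$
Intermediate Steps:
$o{\left(r \right)} = \frac{\sqrt{r}}{4}$ ($o{\left(r \right)} = - \frac{\left(-2\right) \sqrt{r}}{8} = \frac{\sqrt{r}}{4}$)
$d{\left(p,f \right)} = 9 f + 9 p + \frac{9 i \sqrt{3}}{4}$ ($d{\left(p,f \right)} = 9 \left(\left(p + f\right) + \frac{\sqrt{-3}}{4}\right) = 9 \left(\left(f + p\right) + \frac{i \sqrt{3}}{4}\right) = 9 \left(f + p + \frac{i \sqrt{3}}{4}\right) = 9 f + 9 p + \frac{9 i \sqrt{3}}{4}$)
$z{\left(-5 \right)} + 24 d{\left(L{\left(3 \right)},5 \right)} = 5 \left(-5\right) + 24 \left(9 \cdot 5 + 9 \cdot 3^{2} + \frac{9 i \sqrt{3}}{4}\right) = -25 + 24 \left(45 + 9 \cdot 9 + \frac{9 i \sqrt{3}}{4}\right) = -25 + 24 \left(45 + 81 + \frac{9 i \sqrt{3}}{4}\right) = -25 + 24 \left(126 + \frac{9 i \sqrt{3}}{4}\right) = -25 + \left(3024 + 54 i \sqrt{3}\right) = 2999 + 54 i \sqrt{3}$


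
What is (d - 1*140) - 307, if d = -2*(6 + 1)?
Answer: -461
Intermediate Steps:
d = -14 (d = -2*7 = -14)
(d - 1*140) - 307 = (-14 - 1*140) - 307 = (-14 - 140) - 307 = -154 - 307 = -461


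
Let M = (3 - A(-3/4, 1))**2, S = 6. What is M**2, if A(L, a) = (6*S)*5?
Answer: 981506241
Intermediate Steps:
A(L, a) = 180 (A(L, a) = (6*6)*5 = 36*5 = 180)
M = 31329 (M = (3 - 1*180)**2 = (3 - 180)**2 = (-177)**2 = 31329)
M**2 = 31329**2 = 981506241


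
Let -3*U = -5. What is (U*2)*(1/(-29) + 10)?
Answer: 2890/87 ≈ 33.218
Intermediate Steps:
U = 5/3 (U = -⅓*(-5) = 5/3 ≈ 1.6667)
(U*2)*(1/(-29) + 10) = ((5/3)*2)*(1/(-29) + 10) = 10*(-1/29 + 10)/3 = (10/3)*(289/29) = 2890/87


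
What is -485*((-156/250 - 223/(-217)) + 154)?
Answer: -406255303/5425 ≈ -74886.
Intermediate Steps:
-485*((-156/250 - 223/(-217)) + 154) = -485*((-156*1/250 - 223*(-1/217)) + 154) = -485*((-78/125 + 223/217) + 154) = -485*(10949/27125 + 154) = -485*4188199/27125 = -406255303/5425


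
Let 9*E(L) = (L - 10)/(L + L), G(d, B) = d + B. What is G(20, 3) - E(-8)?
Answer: 183/8 ≈ 22.875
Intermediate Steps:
G(d, B) = B + d
E(L) = (-10 + L)/(18*L) (E(L) = ((L - 10)/(L + L))/9 = ((-10 + L)/((2*L)))/9 = ((-10 + L)*(1/(2*L)))/9 = ((-10 + L)/(2*L))/9 = (-10 + L)/(18*L))
G(20, 3) - E(-8) = (3 + 20) - (-10 - 8)/(18*(-8)) = 23 - (-1)*(-18)/(18*8) = 23 - 1*1/8 = 23 - 1/8 = 183/8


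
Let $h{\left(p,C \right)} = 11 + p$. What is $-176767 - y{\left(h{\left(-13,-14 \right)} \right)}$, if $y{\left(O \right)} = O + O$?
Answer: $-176763$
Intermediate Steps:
$y{\left(O \right)} = 2 O$
$-176767 - y{\left(h{\left(-13,-14 \right)} \right)} = -176767 - 2 \left(11 - 13\right) = -176767 - 2 \left(-2\right) = -176767 - -4 = -176767 + 4 = -176763$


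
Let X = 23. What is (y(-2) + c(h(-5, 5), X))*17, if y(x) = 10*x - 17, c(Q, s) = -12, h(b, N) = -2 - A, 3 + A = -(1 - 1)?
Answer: -833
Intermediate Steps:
A = -3 (A = -3 - (1 - 1) = -3 - 1*0 = -3 + 0 = -3)
h(b, N) = 1 (h(b, N) = -2 - 1*(-3) = -2 + 3 = 1)
y(x) = -17 + 10*x
(y(-2) + c(h(-5, 5), X))*17 = ((-17 + 10*(-2)) - 12)*17 = ((-17 - 20) - 12)*17 = (-37 - 12)*17 = -49*17 = -833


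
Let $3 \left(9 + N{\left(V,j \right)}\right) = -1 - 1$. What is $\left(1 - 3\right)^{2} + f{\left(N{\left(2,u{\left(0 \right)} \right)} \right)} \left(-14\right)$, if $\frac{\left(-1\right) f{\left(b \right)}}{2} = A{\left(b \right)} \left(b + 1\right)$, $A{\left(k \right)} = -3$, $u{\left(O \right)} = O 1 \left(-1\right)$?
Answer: $732$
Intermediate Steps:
$u{\left(O \right)} = - O$ ($u{\left(O \right)} = O \left(-1\right) = - O$)
$N{\left(V,j \right)} = - \frac{29}{3}$ ($N{\left(V,j \right)} = -9 + \frac{-1 - 1}{3} = -9 + \frac{1}{3} \left(-2\right) = -9 - \frac{2}{3} = - \frac{29}{3}$)
$f{\left(b \right)} = 6 + 6 b$ ($f{\left(b \right)} = - 2 \left(- 3 \left(b + 1\right)\right) = - 2 \left(- 3 \left(1 + b\right)\right) = - 2 \left(-3 - 3 b\right) = 6 + 6 b$)
$\left(1 - 3\right)^{2} + f{\left(N{\left(2,u{\left(0 \right)} \right)} \right)} \left(-14\right) = \left(1 - 3\right)^{2} + \left(6 + 6 \left(- \frac{29}{3}\right)\right) \left(-14\right) = \left(-2\right)^{2} + \left(6 - 58\right) \left(-14\right) = 4 - -728 = 4 + 728 = 732$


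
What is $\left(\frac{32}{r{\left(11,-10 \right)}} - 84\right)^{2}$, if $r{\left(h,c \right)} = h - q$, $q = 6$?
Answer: $\frac{150544}{25} \approx 6021.8$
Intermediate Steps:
$r{\left(h,c \right)} = -6 + h$ ($r{\left(h,c \right)} = h - 6 = -6 + h$)
$\left(\frac{32}{r{\left(11,-10 \right)}} - 84\right)^{2} = \left(\frac{32}{-6 + 11} - 84\right)^{2} = \left(\frac{32}{5} - 84\right)^{2} = \left(- \frac{388}{5}\right)^{2} = \frac{150544}{25}$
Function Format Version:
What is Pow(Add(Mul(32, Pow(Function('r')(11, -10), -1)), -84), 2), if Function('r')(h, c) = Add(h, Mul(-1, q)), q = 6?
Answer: Rational(150544, 25) ≈ 6021.8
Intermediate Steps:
Function('r')(h, c) = Add(-6, h) (Function('r')(h, c) = Add(h, Mul(-1, 6)) = Add(h, -6) = Add(-6, h))
Pow(Add(Mul(32, Pow(Function('r')(11, -10), -1)), -84), 2) = Pow(Add(Mul(32, Pow(Add(-6, 11), -1)), -84), 2) = Pow(Add(Mul(32, Pow(5, -1)), -84), 2) = Pow(Add(Mul(32, Rational(1, 5)), -84), 2) = Pow(Add(Rational(32, 5), -84), 2) = Pow(Rational(-388, 5), 2) = Rational(150544, 25)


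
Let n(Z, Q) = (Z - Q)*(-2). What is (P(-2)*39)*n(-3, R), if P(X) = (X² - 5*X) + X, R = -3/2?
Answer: 1404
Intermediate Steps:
R = -3/2 (R = -3*½ = -3/2 ≈ -1.5000)
P(X) = X² - 4*X
n(Z, Q) = -2*Z + 2*Q
(P(-2)*39)*n(-3, R) = (-2*(-4 - 2)*39)*(-2*(-3) + 2*(-3/2)) = (-2*(-6)*39)*(6 - 3) = (12*39)*3 = 468*3 = 1404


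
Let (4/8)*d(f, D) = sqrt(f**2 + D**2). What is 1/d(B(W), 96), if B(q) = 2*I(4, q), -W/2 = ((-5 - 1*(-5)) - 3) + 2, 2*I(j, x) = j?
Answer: sqrt(577)/4616 ≈ 0.0052038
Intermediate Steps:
I(j, x) = j/2
W = 2 (W = -2*(((-5 - 1*(-5)) - 3) + 2) = -2*(((-5 + 5) - 3) + 2) = -2*((0 - 3) + 2) = -2*(-3 + 2) = -2*(-1) = 2)
B(q) = 4 (B(q) = 2*((1/2)*4) = 2*2 = 4)
d(f, D) = 2*sqrt(D**2 + f**2) (d(f, D) = 2*sqrt(f**2 + D**2) = 2*sqrt(D**2 + f**2))
1/d(B(W), 96) = 1/(2*sqrt(96**2 + 4**2)) = 1/(2*sqrt(9216 + 16)) = 1/(2*sqrt(9232)) = 1/(2*(4*sqrt(577))) = 1/(8*sqrt(577)) = sqrt(577)/4616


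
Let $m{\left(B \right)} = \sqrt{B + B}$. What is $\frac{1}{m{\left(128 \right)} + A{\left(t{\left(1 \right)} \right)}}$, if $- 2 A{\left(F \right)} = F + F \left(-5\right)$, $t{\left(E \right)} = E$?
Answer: $\frac{1}{18} \approx 0.055556$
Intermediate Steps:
$A{\left(F \right)} = 2 F$ ($A{\left(F \right)} = - \frac{F + F \left(-5\right)}{2} = - \frac{F - 5 F}{2} = - \frac{\left(-4\right) F}{2} = 2 F$)
$m{\left(B \right)} = \sqrt{2} \sqrt{B}$ ($m{\left(B \right)} = \sqrt{2 B} = \sqrt{2} \sqrt{B}$)
$\frac{1}{m{\left(128 \right)} + A{\left(t{\left(1 \right)} \right)}} = \frac{1}{\sqrt{2} \sqrt{128} + 2 \cdot 1} = \frac{1}{\sqrt{2} \cdot 8 \sqrt{2} + 2} = \frac{1}{16 + 2} = \frac{1}{18}$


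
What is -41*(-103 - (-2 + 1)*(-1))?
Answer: 4264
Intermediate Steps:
-41*(-103 - (-2 + 1)*(-1)) = -41*(-103 - 1*(-1)*(-1)) = -41*(-103 + 1*(-1)) = -41*(-103 - 1) = -41*(-104) = 4264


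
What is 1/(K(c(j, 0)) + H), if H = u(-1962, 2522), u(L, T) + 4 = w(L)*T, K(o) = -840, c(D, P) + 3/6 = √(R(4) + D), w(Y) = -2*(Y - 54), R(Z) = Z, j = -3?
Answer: 1/10167860 ≈ 9.8349e-8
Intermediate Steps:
w(Y) = 108 - 2*Y (w(Y) = -2*(-54 + Y) = 108 - 2*Y)
c(D, P) = -½ + √(4 + D)
u(L, T) = -4 + T*(108 - 2*L) (u(L, T) = -4 + (108 - 2*L)*T = -4 + T*(108 - 2*L))
H = 10168700 (H = -4 - 2*2522*(-54 - 1962) = -4 - 2*2522*(-2016) = -4 + 10168704 = 10168700)
1/(K(c(j, 0)) + H) = 1/(-840 + 10168700) = 1/10167860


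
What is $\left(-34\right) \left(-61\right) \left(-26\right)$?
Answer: $-53924$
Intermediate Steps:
$\left(-34\right) \left(-61\right) \left(-26\right) = 2074 \left(-26\right) = -53924$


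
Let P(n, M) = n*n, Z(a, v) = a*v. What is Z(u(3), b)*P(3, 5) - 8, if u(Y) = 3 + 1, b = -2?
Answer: -80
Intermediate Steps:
u(Y) = 4
P(n, M) = n²
Z(u(3), b)*P(3, 5) - 8 = (4*(-2))*3² - 8 = -8*9 - 8 = -72 - 8 = -80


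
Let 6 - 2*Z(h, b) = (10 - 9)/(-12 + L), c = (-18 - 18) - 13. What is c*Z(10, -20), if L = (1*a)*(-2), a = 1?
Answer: -595/4 ≈ -148.75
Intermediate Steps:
c = -49 (c = -36 - 13 = -49)
L = -2 (L = (1*1)*(-2) = 1*(-2) = -2)
Z(h, b) = 85/28 (Z(h, b) = 3 - (10 - 9)/(2*(-12 - 2)) = 3 - 1/(2*(-14)) = 3 - (-1)/(2*14) = 3 - ½*(-1/14) = 3 + 1/28 = 85/28)
c*Z(10, -20) = -49*85/28 = -595/4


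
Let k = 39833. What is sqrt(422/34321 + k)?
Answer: sqrt(46920541639615)/34321 ≈ 199.58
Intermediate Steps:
sqrt(422/34321 + k) = sqrt(422/34321 + 39833) = sqrt(1367108815/34321) = sqrt(46920541639615)/34321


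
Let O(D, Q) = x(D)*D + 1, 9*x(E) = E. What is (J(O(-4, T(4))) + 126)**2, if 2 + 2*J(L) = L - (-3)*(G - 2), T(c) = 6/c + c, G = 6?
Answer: 5678689/324 ≈ 17527.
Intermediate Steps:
x(E) = E/9
T(c) = c + 6/c
O(D, Q) = 1 + D**2/9 (O(D, Q) = (D/9)*D + 1 = D**2/9 + 1 = 1 + D**2/9)
J(L) = 5 + L/2 (J(L) = -1 + (L - (-3)*(6 - 2))/2 = -1 + (L - (-3)*4)/2 = -1 + (L - 1*(-12))/2 = -1 + (L + 12)/2 = -1 + (12 + L)/2 = -1 + (6 + L/2) = 5 + L/2)
(J(O(-4, T(4))) + 126)**2 = ((5 + (1 + (1/9)*(-4)**2)/2) + 126)**2 = ((5 + (1 + (1/9)*16)/2) + 126)**2 = ((5 + (1 + 16/9)/2) + 126)**2 = ((5 + (1/2)*(25/9)) + 126)**2 = ((5 + 25/18) + 126)**2 = (115/18 + 126)**2 = (2383/18)**2 = 5678689/324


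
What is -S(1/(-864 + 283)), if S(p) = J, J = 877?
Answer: -877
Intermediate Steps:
S(p) = 877
-S(1/(-864 + 283)) = -1*877 = -877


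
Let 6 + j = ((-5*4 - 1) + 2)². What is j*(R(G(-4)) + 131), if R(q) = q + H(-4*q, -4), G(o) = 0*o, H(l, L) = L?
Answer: 45085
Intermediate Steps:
G(o) = 0
R(q) = -4 + q (R(q) = q - 4 = -4 + q)
j = 355 (j = -6 + ((-5*4 - 1) + 2)² = -6 + ((-20 - 1) + 2)² = -6 + (-21 + 2)² = -6 + (-19)² = -6 + 361 = 355)
j*(R(G(-4)) + 131) = 355*((-4 + 0) + 131) = 355*(-4 + 131) = 355*127 = 45085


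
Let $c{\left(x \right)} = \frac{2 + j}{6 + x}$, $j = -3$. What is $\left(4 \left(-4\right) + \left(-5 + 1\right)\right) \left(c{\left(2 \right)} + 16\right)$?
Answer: $- \frac{635}{2} \approx -317.5$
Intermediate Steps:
$c{\left(x \right)} = - \frac{1}{6 + x}$ ($c{\left(x \right)} = \frac{2 - 3}{6 + x} = - \frac{1}{6 + x}$)
$\left(4 \left(-4\right) + \left(-5 + 1\right)\right) \left(c{\left(2 \right)} + 16\right) = \left(4 \left(-4\right) + \left(-5 + 1\right)\right) \left(- \frac{1}{6 + 2} + 16\right) = \left(-16 - 4\right) \left(- \frac{1}{8} + 16\right) = - 20 \left(\left(-1\right) \frac{1}{8} + 16\right) = - 20 \left(- \frac{1}{8} + 16\right) = \left(-20\right) \frac{127}{8} = - \frac{635}{2}$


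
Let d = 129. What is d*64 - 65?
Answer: 8191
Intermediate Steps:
d*64 - 65 = 129*64 - 65 = 8256 - 65 = 8191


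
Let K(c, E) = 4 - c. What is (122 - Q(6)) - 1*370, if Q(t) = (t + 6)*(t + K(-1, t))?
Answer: -380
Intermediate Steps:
Q(t) = (5 + t)*(6 + t) (Q(t) = (t + 6)*(t + (4 - 1*(-1))) = (6 + t)*(t + (4 + 1)) = (6 + t)*(t + 5) = (6 + t)*(5 + t) = (5 + t)*(6 + t))
(122 - Q(6)) - 1*370 = (122 - (30 + 6² + 11*6)) - 1*370 = (122 - (30 + 36 + 66)) - 370 = (122 - 1*132) - 370 = (122 - 132) - 370 = -10 - 370 = -380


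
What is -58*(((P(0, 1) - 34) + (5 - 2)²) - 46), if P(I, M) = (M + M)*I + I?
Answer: 4118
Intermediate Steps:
P(I, M) = I + 2*I*M (P(I, M) = (2*M)*I + I = 2*I*M + I = I + 2*I*M)
-58*(((P(0, 1) - 34) + (5 - 2)²) - 46) = -58*(((0*(1 + 2*1) - 34) + (5 - 2)²) - 46) = -58*(((0*(1 + 2) - 34) + 3²) - 46) = -58*(((0*3 - 34) + 9) - 46) = -58*(((0 - 34) + 9) - 46) = -58*((-34 + 9) - 46) = -58*(-25 - 46) = -58*(-71) = 4118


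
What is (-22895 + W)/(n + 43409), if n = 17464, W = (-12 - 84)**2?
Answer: -13679/60873 ≈ -0.22471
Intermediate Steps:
W = 9216 (W = (-96)**2 = 9216)
(-22895 + W)/(n + 43409) = (-22895 + 9216)/(17464 + 43409) = -13679/60873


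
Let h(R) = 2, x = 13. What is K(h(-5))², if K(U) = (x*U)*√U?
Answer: 1352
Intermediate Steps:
K(U) = 13*U^(3/2) (K(U) = (13*U)*√U = 13*U^(3/2))
K(h(-5))² = (13*2^(3/2))² = (13*(2*√2))² = (26*√2)² = 1352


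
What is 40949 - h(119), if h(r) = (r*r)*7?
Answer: -58178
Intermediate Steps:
h(r) = 7*r² (h(r) = r²*7 = 7*r²)
40949 - h(119) = 40949 - 7*119² = 40949 - 7*14161 = 40949 - 1*99127 = 40949 - 99127 = -58178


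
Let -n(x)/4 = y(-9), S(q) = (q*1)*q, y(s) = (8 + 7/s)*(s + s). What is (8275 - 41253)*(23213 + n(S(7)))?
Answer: -782666874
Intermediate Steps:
y(s) = 2*s*(8 + 7/s) (y(s) = (8 + 7/s)*(2*s) = 2*s*(8 + 7/s))
S(q) = q² (S(q) = q*q = q²)
n(x) = 520 (n(x) = -4*(14 + 16*(-9)) = -4*(14 - 144) = -4*(-130) = 520)
(8275 - 41253)*(23213 + n(S(7))) = (8275 - 41253)*(23213 + 520) = -32978*23733 = -782666874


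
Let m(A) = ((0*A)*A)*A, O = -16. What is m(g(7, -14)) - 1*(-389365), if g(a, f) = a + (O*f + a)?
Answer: 389365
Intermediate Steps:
g(a, f) = -16*f + 2*a (g(a, f) = a + (-16*f + a) = a + (a - 16*f) = -16*f + 2*a)
m(A) = 0 (m(A) = (0*A)*A = 0*A = 0)
m(g(7, -14)) - 1*(-389365) = 0 - 1*(-389365) = 0 + 389365 = 389365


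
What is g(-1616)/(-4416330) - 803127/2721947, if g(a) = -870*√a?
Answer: -803127/2721947 + 116*I*√101/147211 ≈ -0.29506 + 0.0079191*I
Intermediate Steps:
g(-1616)/(-4416330) - 803127/2721947 = -3480*I*√101/(-4416330) - 803127/2721947 = -3480*I*√101*(-1/4416330) - 803127*1/2721947 = -3480*I*√101*(-1/4416330) - 803127/2721947 = 116*I*√101/147211 - 803127/2721947 = -803127/2721947 + 116*I*√101/147211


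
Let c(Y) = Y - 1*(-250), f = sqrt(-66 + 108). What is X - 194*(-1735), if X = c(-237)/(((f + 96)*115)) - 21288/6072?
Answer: 59183686393/175835 - 13*sqrt(42)/1055010 ≈ 3.3659e+5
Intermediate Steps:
f = sqrt(42) ≈ 6.4807
c(Y) = 250 + Y (c(Y) = Y + 250 = 250 + Y)
X = -887/253 + 13/(11040 + 115*sqrt(42)) (X = (250 - 237)/(((sqrt(42) + 96)*115)) - 21288/6072 = 13/(((96 + sqrt(42))*115)) - 21288*1/6072 = 13/(11040 + 115*sqrt(42)) - 887/253 = -887/253 + 13/(11040 + 115*sqrt(42)) ≈ -3.5048)
X - 194*(-1735) = (-616257/175835 - 13*sqrt(42)/1055010) - 194*(-1735) = (-616257/175835 - 13*sqrt(42)/1055010) - 1*(-336590) = (-616257/175835 - 13*sqrt(42)/1055010) + 336590 = 59183686393/175835 - 13*sqrt(42)/1055010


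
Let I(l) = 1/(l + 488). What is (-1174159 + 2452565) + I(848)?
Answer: 1707950417/1336 ≈ 1.2784e+6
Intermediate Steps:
I(l) = 1/(488 + l)
(-1174159 + 2452565) + I(848) = (-1174159 + 2452565) + 1/(488 + 848) = 1278406 + 1/1336 = 1707950417/1336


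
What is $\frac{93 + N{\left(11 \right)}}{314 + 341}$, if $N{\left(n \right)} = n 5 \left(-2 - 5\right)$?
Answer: $- \frac{292}{655} \approx -0.4458$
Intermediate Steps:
$N{\left(n \right)} = - 35 n$ ($N{\left(n \right)} = 5 n \left(-2 - 5\right) = 5 n \left(-7\right) = - 35 n$)
$\frac{93 + N{\left(11 \right)}}{314 + 341} = \frac{93 - 385}{314 + 341} = \frac{93 - 385}{655} = \left(-292\right) \frac{1}{655} = - \frac{292}{655}$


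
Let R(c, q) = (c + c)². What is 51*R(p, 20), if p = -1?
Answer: 204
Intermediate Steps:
R(c, q) = 4*c² (R(c, q) = (2*c)² = 4*c²)
51*R(p, 20) = 51*(4*(-1)²) = 51*(4*1) = 51*4 = 204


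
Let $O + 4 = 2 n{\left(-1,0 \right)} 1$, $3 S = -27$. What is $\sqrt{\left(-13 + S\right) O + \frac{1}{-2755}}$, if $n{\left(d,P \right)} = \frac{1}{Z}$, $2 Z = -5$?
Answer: $\frac{\sqrt{801503885}}{2755} \approx 10.276$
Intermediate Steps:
$Z = - \frac{5}{2}$ ($Z = \frac{1}{2} \left(-5\right) = - \frac{5}{2} \approx -2.5$)
$n{\left(d,P \right)} = - \frac{2}{5}$ ($n{\left(d,P \right)} = \frac{1}{- \frac{5}{2}} = - \frac{2}{5}$)
$S = -9$ ($S = \frac{1}{3} \left(-27\right) = -9$)
$O = - \frac{24}{5}$ ($O = -4 + 2 \left(- \frac{2}{5}\right) 1 = -4 - \frac{4}{5} = - \frac{24}{5} \approx -4.8$)
$\sqrt{\left(-13 + S\right) O + \frac{1}{-2755}} = \sqrt{\left(-13 - 9\right) \left(- \frac{24}{5}\right) + \frac{1}{-2755}} = \sqrt{\left(-22\right) \left(- \frac{24}{5}\right) - \frac{1}{2755}} = \sqrt{\frac{528}{5} - \frac{1}{2755}} = \sqrt{\frac{290927}{2755}} = \frac{\sqrt{801503885}}{2755}$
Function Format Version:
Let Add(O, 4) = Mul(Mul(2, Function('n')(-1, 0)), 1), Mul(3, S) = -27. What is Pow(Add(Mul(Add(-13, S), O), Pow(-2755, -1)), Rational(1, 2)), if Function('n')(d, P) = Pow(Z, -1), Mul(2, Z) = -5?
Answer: Mul(Rational(1, 2755), Pow(801503885, Rational(1, 2))) ≈ 10.276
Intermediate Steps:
Z = Rational(-5, 2) (Z = Mul(Rational(1, 2), -5) = Rational(-5, 2) ≈ -2.5000)
Function('n')(d, P) = Rational(-2, 5) (Function('n')(d, P) = Pow(Rational(-5, 2), -1) = Rational(-2, 5))
S = -9 (S = Mul(Rational(1, 3), -27) = -9)
O = Rational(-24, 5) (O = Add(-4, Mul(Mul(2, Rational(-2, 5)), 1)) = Add(-4, Mul(Rational(-4, 5), 1)) = Add(-4, Rational(-4, 5)) = Rational(-24, 5) ≈ -4.8000)
Pow(Add(Mul(Add(-13, S), O), Pow(-2755, -1)), Rational(1, 2)) = Pow(Add(Mul(Add(-13, -9), Rational(-24, 5)), Pow(-2755, -1)), Rational(1, 2)) = Pow(Add(Mul(-22, Rational(-24, 5)), Rational(-1, 2755)), Rational(1, 2)) = Pow(Add(Rational(528, 5), Rational(-1, 2755)), Rational(1, 2)) = Pow(Rational(290927, 2755), Rational(1, 2)) = Mul(Rational(1, 2755), Pow(801503885, Rational(1, 2)))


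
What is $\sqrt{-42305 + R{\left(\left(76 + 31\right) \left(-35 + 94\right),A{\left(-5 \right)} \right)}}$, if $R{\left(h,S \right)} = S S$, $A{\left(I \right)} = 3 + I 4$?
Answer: $4 i \sqrt{2626} \approx 204.98 i$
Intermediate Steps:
$A{\left(I \right)} = 3 + 4 I$
$R{\left(h,S \right)} = S^{2}$
$\sqrt{-42305 + R{\left(\left(76 + 31\right) \left(-35 + 94\right),A{\left(-5 \right)} \right)}} = \sqrt{-42305 + \left(3 + 4 \left(-5\right)\right)^{2}} = \sqrt{-42305 + \left(3 - 20\right)^{2}} = \sqrt{-42305 + \left(-17\right)^{2}} = \sqrt{-42305 + 289} = \sqrt{-42016} = 4 i \sqrt{2626}$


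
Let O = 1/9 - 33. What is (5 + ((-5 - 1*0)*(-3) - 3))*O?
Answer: -5032/9 ≈ -559.11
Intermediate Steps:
O = -296/9 (O = ⅑ - 33 = -296/9 ≈ -32.889)
(5 + ((-5 - 1*0)*(-3) - 3))*O = (5 + ((-5 - 1*0)*(-3) - 3))*(-296/9) = (5 + ((-5 + 0)*(-3) - 3))*(-296/9) = (5 + (-5*(-3) - 3))*(-296/9) = (5 + (15 - 3))*(-296/9) = (5 + 12)*(-296/9) = 17*(-296/9) = -5032/9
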